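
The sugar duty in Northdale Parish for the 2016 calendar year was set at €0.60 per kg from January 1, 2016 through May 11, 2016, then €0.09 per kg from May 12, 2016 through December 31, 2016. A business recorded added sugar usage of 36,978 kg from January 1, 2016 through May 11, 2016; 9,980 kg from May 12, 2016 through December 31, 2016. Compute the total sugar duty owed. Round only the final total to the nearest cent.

January 1 – May 11, 2016: 36,978 kg at €0.60/kg → €22,186.80
May 12 – December 31, 2016: 9,980 kg at €0.09/kg → €898.20

€23,085.00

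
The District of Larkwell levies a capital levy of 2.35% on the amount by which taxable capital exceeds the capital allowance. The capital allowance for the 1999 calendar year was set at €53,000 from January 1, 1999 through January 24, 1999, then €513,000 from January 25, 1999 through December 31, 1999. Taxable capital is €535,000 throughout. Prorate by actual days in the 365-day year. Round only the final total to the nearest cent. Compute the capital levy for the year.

January 1 – January 24, 1999: 24 days, exemption €53,000 → (€535,000 − €53,000) × 2.35% × 24/365 = €744.7890
January 25 – December 31, 1999: 341 days, exemption €513,000 → (€535,000 − €513,000) × 2.35% × 341/365 = €483.0055
Total = €1,227.7945

€1,227.79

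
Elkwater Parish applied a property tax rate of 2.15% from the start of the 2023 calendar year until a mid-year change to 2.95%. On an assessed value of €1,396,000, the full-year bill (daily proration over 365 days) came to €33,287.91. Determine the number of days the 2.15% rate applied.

258 days

Let d = days at the first rate; then 365 − d days at the second rate.
€1,396,000 × [2.15%·d + 2.95%·(365−d)] / 365 = €33,287.91
Solving gives d = 258, so the new rate took effect on 16 Sep 2023.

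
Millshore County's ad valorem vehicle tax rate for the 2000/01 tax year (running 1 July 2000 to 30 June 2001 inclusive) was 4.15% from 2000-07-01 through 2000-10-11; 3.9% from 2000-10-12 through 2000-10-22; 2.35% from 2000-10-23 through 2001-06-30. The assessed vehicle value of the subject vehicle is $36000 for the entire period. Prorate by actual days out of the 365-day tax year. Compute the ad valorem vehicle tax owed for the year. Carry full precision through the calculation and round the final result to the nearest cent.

$1045.68

2000-07-01 to 2000-10-11: 103 days at 4.15% → $36000 × 4.15% × 103/365 = $421.5945
2000-10-12 to 2000-10-22: 11 days at 3.9% → $36000 × 3.9% × 11/365 = $42.3123
2000-10-23 to 2001-06-30: 251 days at 2.35% → $36000 × 2.35% × 251/365 = $581.7699
Total = $1045.6767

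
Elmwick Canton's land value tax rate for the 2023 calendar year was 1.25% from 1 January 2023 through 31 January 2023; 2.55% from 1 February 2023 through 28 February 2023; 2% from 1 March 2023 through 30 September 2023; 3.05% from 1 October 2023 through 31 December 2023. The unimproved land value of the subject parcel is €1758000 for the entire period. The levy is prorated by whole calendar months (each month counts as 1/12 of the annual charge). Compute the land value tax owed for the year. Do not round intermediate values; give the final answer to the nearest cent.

€39481.75

1 January – 31 January 2023: 1 month at 1.25% → €1758000 × 1.25% × 1/12 = €1831.2500
1 February – 28 February 2023: 1 month at 2.55% → €1758000 × 2.55% × 1/12 = €3735.7500
1 March – 30 September 2023: 7 months at 2% → €1758000 × 2% × 7/12 = €20510.0000
1 October – 31 December 2023: 3 months at 3.05% → €1758000 × 3.05% × 3/12 = €13404.7500
Total = €39481.7500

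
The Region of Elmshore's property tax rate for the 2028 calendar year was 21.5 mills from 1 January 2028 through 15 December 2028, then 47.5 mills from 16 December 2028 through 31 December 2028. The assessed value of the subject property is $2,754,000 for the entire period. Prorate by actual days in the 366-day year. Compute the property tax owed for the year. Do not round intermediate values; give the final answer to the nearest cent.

1 January – 15 December 2028: 350 days at 21.5 mills → $2,754,000 × 2.15% × 350/366 = $56,622.5410
16 December – 31 December 2028: 16 days at 47.5 mills → $2,754,000 × 4.75% × 16/366 = $5,718.6885
Total = $62,341.2295

$62,341.23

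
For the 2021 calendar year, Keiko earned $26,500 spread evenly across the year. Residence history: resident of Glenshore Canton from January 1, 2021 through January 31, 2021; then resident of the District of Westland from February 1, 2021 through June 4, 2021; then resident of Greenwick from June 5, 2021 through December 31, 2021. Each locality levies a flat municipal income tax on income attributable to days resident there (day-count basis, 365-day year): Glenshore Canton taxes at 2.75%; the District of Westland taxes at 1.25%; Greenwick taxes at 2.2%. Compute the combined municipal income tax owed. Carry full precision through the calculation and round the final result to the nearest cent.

$509.85

Glenshore Canton, January 1 – January 31, 2021: 31 days → $26,500 × 2.75% × 31/365 = $61.8938
The District of Westland, February 1 – June 4, 2021: 124 days → $26,500 × 1.25% × 124/365 = $112.5342
Greenwick, June 5 – December 31, 2021: 210 days → $26,500 × 2.2% × 210/365 = $335.4247
Total = $509.8527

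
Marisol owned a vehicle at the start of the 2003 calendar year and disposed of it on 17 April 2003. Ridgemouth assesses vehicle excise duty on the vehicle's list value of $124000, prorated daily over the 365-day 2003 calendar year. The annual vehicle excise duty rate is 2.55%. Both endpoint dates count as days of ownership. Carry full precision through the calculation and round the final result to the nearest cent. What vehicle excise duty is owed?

Days held (1 January – 17 April 2003): 107 out of 365
Tax = $124000 × 2.55% × 107/365 = $926.9425

$926.94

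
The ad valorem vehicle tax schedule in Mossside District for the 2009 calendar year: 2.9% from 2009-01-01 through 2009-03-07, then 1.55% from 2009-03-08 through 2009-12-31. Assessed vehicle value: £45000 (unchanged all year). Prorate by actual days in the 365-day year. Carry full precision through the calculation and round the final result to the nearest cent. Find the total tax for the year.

2009-01-01 to 2009-03-07: 66 days at 2.9% → £45000 × 2.9% × 66/365 = £235.9726
2009-03-08 to 2009-12-31: 299 days at 1.55% → £45000 × 1.55% × 299/365 = £571.3767
Total = £807.3493

£807.35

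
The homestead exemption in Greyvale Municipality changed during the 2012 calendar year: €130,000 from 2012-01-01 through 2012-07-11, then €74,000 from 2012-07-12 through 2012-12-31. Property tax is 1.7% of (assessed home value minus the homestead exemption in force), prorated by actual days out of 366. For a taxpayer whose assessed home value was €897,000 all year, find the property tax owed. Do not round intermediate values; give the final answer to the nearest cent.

€13,488.99

2012-01-01 to 2012-07-11: 193 days, exemption €130,000 → (€897,000 − €130,000) × 1.7% × 193/366 = €6,875.7568
2012-07-12 to 2012-12-31: 173 days, exemption €74,000 → (€897,000 − €74,000) × 1.7% × 173/366 = €6,613.2322
Total = €13,488.9891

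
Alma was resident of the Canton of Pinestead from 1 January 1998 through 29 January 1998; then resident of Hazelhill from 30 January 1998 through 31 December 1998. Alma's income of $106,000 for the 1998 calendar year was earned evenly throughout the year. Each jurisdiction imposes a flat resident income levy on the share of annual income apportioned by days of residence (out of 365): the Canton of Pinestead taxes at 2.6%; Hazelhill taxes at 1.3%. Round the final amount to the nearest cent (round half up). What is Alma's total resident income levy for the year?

The Canton of Pinestead, 1 January – 29 January 1998: 29 days → $106,000 × 2.6% × 29/365 = $218.9699
Hazelhill, 30 January – 31 December 1998: 336 days → $106,000 × 1.3% × 336/365 = $1,268.5151
Total = $1,487.4849

$1,487.48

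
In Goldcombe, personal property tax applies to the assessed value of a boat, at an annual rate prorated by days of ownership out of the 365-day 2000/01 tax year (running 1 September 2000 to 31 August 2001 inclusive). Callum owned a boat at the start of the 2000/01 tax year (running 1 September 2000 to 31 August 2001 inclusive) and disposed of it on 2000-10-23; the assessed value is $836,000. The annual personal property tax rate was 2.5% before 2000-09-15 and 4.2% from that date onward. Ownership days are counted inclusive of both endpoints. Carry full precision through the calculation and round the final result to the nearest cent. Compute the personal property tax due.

2000-09-01 to 2000-09-14: 14 days at 2.5% → $836,000 × 2.5% × 14/365 = $801.6438
2000-09-15 to 2000-10-23: 39 days at 4.2% → $836,000 × 4.2% × 39/365 = $3,751.6932
Total = $4,553.3370

$4,553.34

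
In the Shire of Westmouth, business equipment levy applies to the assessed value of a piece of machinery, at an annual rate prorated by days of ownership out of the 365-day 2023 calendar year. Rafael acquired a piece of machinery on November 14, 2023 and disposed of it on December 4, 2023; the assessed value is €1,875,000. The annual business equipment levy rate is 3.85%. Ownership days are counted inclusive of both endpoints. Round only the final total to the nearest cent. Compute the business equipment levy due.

€4,153.25

Days held (November 14 – December 4, 2023): 21 out of 365
Tax = €1,875,000 × 3.85% × 21/365 = €4,153.2534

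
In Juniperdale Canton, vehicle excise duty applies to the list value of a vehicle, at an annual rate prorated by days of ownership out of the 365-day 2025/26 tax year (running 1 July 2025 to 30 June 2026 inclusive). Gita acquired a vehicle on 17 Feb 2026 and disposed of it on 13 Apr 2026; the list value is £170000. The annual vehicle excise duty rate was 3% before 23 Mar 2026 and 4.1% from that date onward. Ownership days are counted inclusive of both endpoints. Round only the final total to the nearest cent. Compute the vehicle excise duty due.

£895.18

17 Feb – 22 Mar 2026: 34 days at 3% → £170000 × 3% × 34/365 = £475.0685
23 Mar – 13 Apr 2026: 22 days at 4.1% → £170000 × 4.1% × 22/365 = £420.1096
Total = £895.1781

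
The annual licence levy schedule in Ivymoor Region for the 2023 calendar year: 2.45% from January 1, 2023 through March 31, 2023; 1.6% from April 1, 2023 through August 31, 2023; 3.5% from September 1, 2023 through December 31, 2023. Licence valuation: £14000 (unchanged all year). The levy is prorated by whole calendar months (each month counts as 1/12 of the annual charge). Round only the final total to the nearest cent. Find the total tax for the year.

£342.42

January 1 – March 31, 2023: 3 months at 2.45% → £14000 × 2.45% × 3/12 = £85.7500
April 1 – August 31, 2023: 5 months at 1.6% → £14000 × 1.6% × 5/12 = £93.3333
September 1 – December 31, 2023: 4 months at 3.5% → £14000 × 3.5% × 4/12 = £163.3333
Total = £342.4167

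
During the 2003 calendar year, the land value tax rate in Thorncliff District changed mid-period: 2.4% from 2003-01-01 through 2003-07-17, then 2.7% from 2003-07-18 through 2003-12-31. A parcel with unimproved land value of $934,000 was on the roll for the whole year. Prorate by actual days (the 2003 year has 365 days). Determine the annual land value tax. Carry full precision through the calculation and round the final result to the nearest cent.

2003-01-01 to 2003-07-17: 198 days at 2.4% → $934,000 × 2.4% × 198/365 = $12,159.9123
2003-07-18 to 2003-12-31: 167 days at 2.7% → $934,000 × 2.7% × 167/365 = $11,538.0986
Total = $23,698.0110

$23,698.01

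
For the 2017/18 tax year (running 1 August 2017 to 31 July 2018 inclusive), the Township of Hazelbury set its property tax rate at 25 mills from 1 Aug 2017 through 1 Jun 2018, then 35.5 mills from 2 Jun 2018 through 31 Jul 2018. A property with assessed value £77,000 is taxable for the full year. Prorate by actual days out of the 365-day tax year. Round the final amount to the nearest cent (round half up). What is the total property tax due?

1 Aug 2017 – 1 Jun 2018: 305 days at 25 mills → £77,000 × 2.5% × 305/365 = £1,608.5616
2 Jun – 31 Jul 2018: 60 days at 35.5 mills → £77,000 × 3.55% × 60/365 = £449.3425
Total = £2,057.9041

£2,057.90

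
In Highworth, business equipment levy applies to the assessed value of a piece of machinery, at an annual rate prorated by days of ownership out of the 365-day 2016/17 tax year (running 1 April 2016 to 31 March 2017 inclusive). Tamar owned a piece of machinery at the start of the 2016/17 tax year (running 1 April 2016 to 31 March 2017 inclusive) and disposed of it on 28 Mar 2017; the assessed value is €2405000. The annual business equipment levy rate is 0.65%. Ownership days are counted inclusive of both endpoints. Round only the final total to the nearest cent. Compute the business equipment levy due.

Days held (1 Apr 2016 – 28 Mar 2017): 362 out of 365
Tax = €2405000 × 0.65% × 362/365 = €15504.0137

€15504.01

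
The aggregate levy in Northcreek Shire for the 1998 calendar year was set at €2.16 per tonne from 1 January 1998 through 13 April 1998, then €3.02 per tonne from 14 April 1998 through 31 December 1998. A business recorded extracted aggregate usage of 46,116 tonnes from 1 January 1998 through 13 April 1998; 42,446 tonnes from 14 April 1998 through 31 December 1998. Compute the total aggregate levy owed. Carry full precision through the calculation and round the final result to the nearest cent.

€227,797.48

1 January – 13 April 1998: 46,116 tonnes at €2.16/tonne → €99,610.56
14 April – 31 December 1998: 42,446 tonnes at €3.02/tonne → €128,186.92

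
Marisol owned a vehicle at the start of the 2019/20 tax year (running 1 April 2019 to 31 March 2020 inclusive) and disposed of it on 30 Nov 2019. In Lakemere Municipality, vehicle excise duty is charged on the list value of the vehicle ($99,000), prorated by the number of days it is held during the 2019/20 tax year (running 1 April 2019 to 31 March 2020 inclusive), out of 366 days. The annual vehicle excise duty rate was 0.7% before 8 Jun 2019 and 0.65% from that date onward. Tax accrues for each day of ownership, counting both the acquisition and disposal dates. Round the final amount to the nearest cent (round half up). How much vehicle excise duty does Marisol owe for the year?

$438.20

1 Apr – 7 Jun 2019: 68 days at 0.7% → $99,000 × 0.7% × 68/366 = $128.7541
8 Jun – 30 Nov 2019: 176 days at 0.65% → $99,000 × 0.65% × 176/366 = $309.4426
Total = $438.1967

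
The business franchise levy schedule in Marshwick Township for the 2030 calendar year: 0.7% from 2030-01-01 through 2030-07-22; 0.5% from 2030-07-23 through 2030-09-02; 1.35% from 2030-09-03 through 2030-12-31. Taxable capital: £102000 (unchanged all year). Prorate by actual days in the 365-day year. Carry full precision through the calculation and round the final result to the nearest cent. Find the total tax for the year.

2030-01-01 to 2030-07-22: 203 days at 0.7% → £102000 × 0.7% × 203/365 = £397.1014
2030-07-23 to 2030-09-02: 42 days at 0.5% → £102000 × 0.5% × 42/365 = £58.6849
2030-09-03 to 2030-12-31: 120 days at 1.35% → £102000 × 1.35% × 120/365 = £452.7123
Total = £908.4986

£908.50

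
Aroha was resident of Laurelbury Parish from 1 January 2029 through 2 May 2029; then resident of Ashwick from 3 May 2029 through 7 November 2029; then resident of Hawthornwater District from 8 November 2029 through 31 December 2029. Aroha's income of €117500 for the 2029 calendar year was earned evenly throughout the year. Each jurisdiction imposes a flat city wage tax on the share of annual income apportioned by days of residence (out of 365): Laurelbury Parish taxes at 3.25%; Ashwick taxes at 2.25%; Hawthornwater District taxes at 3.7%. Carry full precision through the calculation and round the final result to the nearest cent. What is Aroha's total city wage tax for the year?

€3288.55

Laurelbury Parish, 1 January – 2 May 2029: 122 days → €117500 × 3.25% × 122/365 = €1276.4041
Ashwick, 3 May – 7 November 2029: 189 days → €117500 × 2.25% × 189/365 = €1368.9555
Hawthornwater District, 8 November – 31 December 2029: 54 days → €117500 × 3.7% × 54/365 = €643.1918
Total = €3288.5514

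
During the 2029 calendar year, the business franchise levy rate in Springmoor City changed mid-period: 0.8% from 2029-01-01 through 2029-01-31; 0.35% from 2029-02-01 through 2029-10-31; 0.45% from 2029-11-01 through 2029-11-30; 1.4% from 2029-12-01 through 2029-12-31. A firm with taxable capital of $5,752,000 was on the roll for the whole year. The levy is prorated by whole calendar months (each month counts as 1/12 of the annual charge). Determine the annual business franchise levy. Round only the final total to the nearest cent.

$27,801.33

2029-01-01 to 2029-01-31: 1 month at 0.8% → $5,752,000 × 0.8% × 1/12 = $3,834.6667
2029-02-01 to 2029-10-31: 9 months at 0.35% → $5,752,000 × 0.35% × 9/12 = $15,099.0000
2029-11-01 to 2029-11-30: 1 month at 0.45% → $5,752,000 × 0.45% × 1/12 = $2,157.0000
2029-12-01 to 2029-12-31: 1 month at 1.4% → $5,752,000 × 1.4% × 1/12 = $6,710.6667
Total = $27,801.3333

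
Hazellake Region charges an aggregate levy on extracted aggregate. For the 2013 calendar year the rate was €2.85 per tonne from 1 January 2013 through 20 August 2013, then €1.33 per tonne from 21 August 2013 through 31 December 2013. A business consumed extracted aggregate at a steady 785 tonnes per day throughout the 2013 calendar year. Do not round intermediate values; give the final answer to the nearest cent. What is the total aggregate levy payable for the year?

€657900.65

1 January – 20 August 2013: 232 days × 785 tonnes/day = 182,120 tonnes at €2.85/tonne → €519042.00
21 August – 31 December 2013: 133 days × 785 tonnes/day = 104,405 tonnes at €1.33/tonne → €138858.65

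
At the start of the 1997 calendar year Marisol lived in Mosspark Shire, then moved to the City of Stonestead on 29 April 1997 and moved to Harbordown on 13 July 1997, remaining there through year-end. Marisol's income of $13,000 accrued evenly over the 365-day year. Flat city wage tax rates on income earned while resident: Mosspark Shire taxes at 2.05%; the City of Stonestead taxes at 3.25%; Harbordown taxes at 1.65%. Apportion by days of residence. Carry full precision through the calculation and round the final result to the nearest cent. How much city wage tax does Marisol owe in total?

$274.05

Mosspark Shire, 1 January – 28 April 1997: 118 days → $13,000 × 2.05% × 118/365 = $86.1562
The City of Stonestead, 29 April – 12 July 1997: 75 days → $13,000 × 3.25% × 75/365 = $86.8151
Harbordown, 13 July – 31 December 1997: 172 days → $13,000 × 1.65% × 172/365 = $101.0795
Total = $274.0507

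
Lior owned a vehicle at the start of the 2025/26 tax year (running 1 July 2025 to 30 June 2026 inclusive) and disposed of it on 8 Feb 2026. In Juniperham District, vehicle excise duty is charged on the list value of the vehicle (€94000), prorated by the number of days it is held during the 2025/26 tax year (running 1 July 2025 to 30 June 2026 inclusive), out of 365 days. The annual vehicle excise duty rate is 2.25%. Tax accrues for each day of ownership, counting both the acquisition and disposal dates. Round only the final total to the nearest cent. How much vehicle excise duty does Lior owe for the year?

Days held (1 Jul 2025 – 8 Feb 2026): 223 out of 365
Tax = €94000 × 2.25% × 223/365 = €1292.1781

€1292.18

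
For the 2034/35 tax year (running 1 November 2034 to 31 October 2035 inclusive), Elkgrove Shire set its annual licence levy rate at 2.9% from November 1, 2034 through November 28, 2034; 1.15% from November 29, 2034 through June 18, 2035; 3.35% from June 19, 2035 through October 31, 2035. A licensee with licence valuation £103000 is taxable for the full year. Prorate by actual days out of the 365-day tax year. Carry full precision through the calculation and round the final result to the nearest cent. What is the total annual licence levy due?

November 1 – November 28, 2034: 28 days at 2.9% → £103000 × 2.9% × 28/365 = £229.1397
November 29, 2034 – June 18, 2035: 202 days at 1.15% → £103000 × 1.15% × 202/365 = £655.5315
June 19 – October 31, 2035: 135 days at 3.35% → £103000 × 3.35% × 135/365 = £1276.2123
Total = £2160.8836

£2160.88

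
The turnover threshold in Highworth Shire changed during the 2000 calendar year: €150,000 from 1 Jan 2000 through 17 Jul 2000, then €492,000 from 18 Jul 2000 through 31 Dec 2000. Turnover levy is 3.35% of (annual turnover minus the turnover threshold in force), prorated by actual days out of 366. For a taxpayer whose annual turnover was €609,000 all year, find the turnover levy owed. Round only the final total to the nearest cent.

€10,148.85

1 Jan – 17 Jul 2000: 199 days, exemption €150,000 → (€609,000 − €150,000) × 3.35% × 199/366 = €8,360.4467
18 Jul – 31 Dec 2000: 167 days, exemption €492,000 → (€609,000 − €492,000) × 3.35% × 167/366 = €1,788.4057
Total = €10,148.8525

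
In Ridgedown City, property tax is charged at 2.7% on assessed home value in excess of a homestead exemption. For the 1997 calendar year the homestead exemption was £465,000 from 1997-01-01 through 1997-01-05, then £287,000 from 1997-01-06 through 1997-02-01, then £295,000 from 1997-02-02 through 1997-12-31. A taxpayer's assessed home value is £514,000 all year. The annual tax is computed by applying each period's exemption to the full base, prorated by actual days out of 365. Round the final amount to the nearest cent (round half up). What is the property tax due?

1997-01-01 to 1997-01-05: 5 days, exemption £465,000 → (£514,000 − £465,000) × 2.7% × 5/365 = £18.1233
1997-01-06 to 1997-02-01: 27 days, exemption £287,000 → (£514,000 − £287,000) × 2.7% × 27/365 = £453.3781
1997-02-02 to 1997-12-31: 333 days, exemption £295,000 → (£514,000 − £295,000) × 2.7% × 333/365 = £5,394.6000
Total = £5,866.1014

£5,866.10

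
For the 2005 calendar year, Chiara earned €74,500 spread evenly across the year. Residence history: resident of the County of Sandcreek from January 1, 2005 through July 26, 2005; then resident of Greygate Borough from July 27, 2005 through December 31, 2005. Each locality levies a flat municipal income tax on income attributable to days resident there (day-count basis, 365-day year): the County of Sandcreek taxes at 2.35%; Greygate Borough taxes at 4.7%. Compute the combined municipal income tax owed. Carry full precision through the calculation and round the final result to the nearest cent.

The County of Sandcreek, January 1 – July 26, 2005: 207 days → €74,500 × 2.35% × 207/365 = €992.8911
Greygate Borough, July 27 – December 31, 2005: 158 days → €74,500 × 4.7% × 158/365 = €1,515.7178
Total = €2,508.6089

€2,508.61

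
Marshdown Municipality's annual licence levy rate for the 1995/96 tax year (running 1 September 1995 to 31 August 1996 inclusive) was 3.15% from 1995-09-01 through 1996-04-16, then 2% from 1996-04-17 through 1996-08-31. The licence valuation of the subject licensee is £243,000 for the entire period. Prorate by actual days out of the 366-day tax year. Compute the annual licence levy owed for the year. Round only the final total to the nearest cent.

1995-09-01 to 1996-04-16: 229 days at 3.15% → £243,000 × 3.15% × 229/366 = £4,789.2910
1996-04-17 to 1996-08-31: 137 days at 2% → £243,000 × 2% × 137/366 = £1,819.1803
Total = £6,608.4713

£6,608.47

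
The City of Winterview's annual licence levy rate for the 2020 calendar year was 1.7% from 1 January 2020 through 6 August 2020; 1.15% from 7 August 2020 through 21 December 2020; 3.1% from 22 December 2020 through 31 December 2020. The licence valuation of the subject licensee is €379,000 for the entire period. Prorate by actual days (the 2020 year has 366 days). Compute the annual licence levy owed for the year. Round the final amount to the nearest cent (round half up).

€5,807.71

1 January – 6 August 2020: 219 days at 1.7% → €379,000 × 1.7% × 219/366 = €3,855.2377
7 August – 21 December 2020: 137 days at 1.15% → €379,000 × 1.15% × 137/366 = €1,631.4604
22 December – 31 December 2020: 10 days at 3.1% → €379,000 × 3.1% × 10/366 = €321.0109
Total = €5,807.7090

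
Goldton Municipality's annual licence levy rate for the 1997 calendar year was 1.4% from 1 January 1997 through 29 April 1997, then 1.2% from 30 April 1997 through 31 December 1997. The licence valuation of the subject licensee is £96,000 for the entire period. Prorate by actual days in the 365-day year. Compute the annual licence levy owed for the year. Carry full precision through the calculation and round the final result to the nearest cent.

1 January – 29 April 1997: 119 days at 1.4% → £96,000 × 1.4% × 119/365 = £438.1808
30 April – 31 December 1997: 246 days at 1.2% → £96,000 × 1.2% × 246/365 = £776.4164
Total = £1,214.5973

£1,214.60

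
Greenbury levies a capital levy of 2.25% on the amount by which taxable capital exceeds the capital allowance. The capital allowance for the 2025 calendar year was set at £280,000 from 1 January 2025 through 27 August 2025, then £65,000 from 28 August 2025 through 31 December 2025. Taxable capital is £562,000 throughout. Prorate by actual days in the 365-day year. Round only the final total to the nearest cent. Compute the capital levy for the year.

1 January – 27 August 2025: 239 days, exemption £280,000 → (£562,000 − £280,000) × 2.25% × 239/365 = £4,154.6712
28 August – 31 December 2025: 126 days, exemption £65,000 → (£562,000 − £65,000) × 2.25% × 126/365 = £3,860.2603
Total = £8,014.9315

£8,014.93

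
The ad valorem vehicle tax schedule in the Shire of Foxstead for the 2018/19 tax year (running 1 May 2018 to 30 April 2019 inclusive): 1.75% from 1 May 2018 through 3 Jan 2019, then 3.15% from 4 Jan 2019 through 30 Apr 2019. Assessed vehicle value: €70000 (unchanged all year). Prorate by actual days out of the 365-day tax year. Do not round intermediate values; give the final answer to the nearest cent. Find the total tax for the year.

€1539.14

1 May 2018 – 3 Jan 2019: 248 days at 1.75% → €70000 × 1.75% × 248/365 = €832.3288
4 Jan – 30 Apr 2019: 117 days at 3.15% → €70000 × 3.15% × 117/365 = €706.8082
Total = €1539.1370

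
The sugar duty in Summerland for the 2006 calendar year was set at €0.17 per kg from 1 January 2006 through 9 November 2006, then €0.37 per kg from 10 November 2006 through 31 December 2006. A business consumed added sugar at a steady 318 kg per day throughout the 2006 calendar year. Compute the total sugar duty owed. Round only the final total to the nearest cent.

1 January – 9 November 2006: 313 days × 318 kg/day = 99,534 kg at €0.17/kg → €16,920.78
10 November – 31 December 2006: 52 days × 318 kg/day = 16,536 kg at €0.37/kg → €6,118.32

€23,039.10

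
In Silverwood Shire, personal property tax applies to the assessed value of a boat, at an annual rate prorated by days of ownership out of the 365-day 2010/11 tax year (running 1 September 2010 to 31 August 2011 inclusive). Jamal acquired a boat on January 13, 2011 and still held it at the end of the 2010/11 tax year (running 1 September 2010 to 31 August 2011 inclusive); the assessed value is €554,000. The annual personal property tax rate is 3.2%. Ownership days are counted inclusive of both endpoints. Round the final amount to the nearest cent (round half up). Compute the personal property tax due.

€11,219.64

Days held (January 13 – August 31, 2011): 231 out of 365
Tax = €554,000 × 3.2% × 231/365 = €11,219.6384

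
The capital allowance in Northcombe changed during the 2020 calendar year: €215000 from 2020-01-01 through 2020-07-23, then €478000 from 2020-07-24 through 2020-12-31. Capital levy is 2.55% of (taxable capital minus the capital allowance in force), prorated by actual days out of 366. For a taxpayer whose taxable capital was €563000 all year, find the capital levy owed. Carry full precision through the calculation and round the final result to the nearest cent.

€5923.87

2020-01-01 to 2020-07-23: 205 days, exemption €215000 → (€563000 − €215000) × 2.55% × 205/366 = €4970.4098
2020-07-24 to 2020-12-31: 161 days, exemption €478000 → (€563000 − €478000) × 2.55% × 161/366 = €953.4631
Total = €5923.8730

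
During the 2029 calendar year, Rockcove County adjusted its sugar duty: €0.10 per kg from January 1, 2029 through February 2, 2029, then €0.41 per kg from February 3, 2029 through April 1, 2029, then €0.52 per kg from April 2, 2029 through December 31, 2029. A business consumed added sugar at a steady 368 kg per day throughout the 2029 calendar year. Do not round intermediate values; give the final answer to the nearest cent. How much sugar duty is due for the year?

€62398.08

January 1 – February 2, 2029: 33 days × 368 kg/day = 12,144 kg at €0.10/kg → €1214.40
February 3 – April 1, 2029: 58 days × 368 kg/day = 21,344 kg at €0.41/kg → €8751.04
April 2 – December 31, 2029: 274 days × 368 kg/day = 100,832 kg at €0.52/kg → €52432.64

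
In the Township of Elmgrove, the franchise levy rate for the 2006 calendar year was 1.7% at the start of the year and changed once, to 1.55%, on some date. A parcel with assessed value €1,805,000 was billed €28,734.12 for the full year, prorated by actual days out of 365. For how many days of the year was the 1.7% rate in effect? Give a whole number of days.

102 days

Let d = days at the first rate; then 365 − d days at the second rate.
€1,805,000 × [1.7%·d + 1.55%·(365−d)] / 365 = €28,734.12
Solving gives d = 102, so the new rate took effect on 13 April 2006.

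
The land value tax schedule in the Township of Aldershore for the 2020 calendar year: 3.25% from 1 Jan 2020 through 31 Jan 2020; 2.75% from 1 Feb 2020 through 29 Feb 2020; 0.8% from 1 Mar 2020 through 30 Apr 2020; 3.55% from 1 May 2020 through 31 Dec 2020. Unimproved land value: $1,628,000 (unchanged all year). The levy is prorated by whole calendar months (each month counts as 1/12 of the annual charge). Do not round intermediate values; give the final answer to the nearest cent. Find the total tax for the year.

$48,840.00

1 Jan – 31 Jan 2020: 1 month at 3.25% → $1,628,000 × 3.25% × 1/12 = $4,409.1667
1 Feb – 29 Feb 2020: 1 month at 2.75% → $1,628,000 × 2.75% × 1/12 = $3,730.8333
1 Mar – 30 Apr 2020: 2 months at 0.8% → $1,628,000 × 0.8% × 2/12 = $2,170.6667
1 May – 31 Dec 2020: 8 months at 3.55% → $1,628,000 × 3.55% × 8/12 = $38,529.3333
Total = $48,840.0000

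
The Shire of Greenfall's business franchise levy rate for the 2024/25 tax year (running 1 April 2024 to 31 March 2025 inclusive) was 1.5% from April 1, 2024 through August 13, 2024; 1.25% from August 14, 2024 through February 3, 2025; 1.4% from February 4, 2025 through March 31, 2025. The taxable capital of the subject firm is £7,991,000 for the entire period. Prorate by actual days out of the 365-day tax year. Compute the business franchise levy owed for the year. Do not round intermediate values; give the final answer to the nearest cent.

£109,115.46

April 1 – August 13, 2024: 135 days at 1.5% → £7,991,000 × 1.5% × 135/365 = £44,333.6301
August 14, 2024 – February 3, 2025: 174 days at 1.25% → £7,991,000 × 1.25% × 174/365 = £47,617.6027
February 4 – March 31, 2025: 56 days at 1.4% → £7,991,000 × 1.4% × 56/365 = £17,164.2301
Total = £109,115.4630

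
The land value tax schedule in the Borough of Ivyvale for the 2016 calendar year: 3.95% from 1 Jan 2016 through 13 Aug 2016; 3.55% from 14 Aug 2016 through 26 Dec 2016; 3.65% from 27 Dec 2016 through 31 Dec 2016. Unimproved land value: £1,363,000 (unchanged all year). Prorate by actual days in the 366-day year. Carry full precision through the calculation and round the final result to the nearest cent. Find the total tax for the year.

£51,771.66

1 Jan – 13 Aug 2016: 226 days at 3.95% → £1,363,000 × 3.95% × 226/366 = £33,244.5383
14 Aug – 26 Dec 2016: 135 days at 3.55% → £1,363,000 × 3.55% × 135/366 = £17,847.4795
27 Dec – 31 Dec 2016: 5 days at 3.65% → £1,363,000 × 3.65% × 5/366 = £679.6380
Total = £51,771.6557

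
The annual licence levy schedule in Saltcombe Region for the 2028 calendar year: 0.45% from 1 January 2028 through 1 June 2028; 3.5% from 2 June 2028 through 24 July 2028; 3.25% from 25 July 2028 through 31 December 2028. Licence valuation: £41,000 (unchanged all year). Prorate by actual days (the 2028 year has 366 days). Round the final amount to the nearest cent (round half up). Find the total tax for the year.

£867.44

1 January – 1 June 2028: 153 days at 0.45% → £41,000 × 0.45% × 153/366 = £77.1270
2 June – 24 July 2028: 53 days at 3.5% → £41,000 × 3.5% × 53/366 = £207.8005
25 July – 31 December 2028: 160 days at 3.25% → £41,000 × 3.25% × 160/366 = £582.5137
Total = £867.4413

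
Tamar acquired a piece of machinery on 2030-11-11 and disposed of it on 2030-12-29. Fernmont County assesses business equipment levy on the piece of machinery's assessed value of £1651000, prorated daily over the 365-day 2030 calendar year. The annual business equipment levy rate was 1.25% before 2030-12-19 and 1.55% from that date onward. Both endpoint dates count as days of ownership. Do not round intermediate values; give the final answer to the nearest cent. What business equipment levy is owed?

2030-11-11 to 2030-12-18: 38 days at 1.25% → £1651000 × 1.25% × 38/365 = £2148.5616
2030-12-19 to 2030-12-29: 11 days at 1.55% → £1651000 × 1.55% × 11/365 = £771.2205
Total = £2919.7822

£2919.78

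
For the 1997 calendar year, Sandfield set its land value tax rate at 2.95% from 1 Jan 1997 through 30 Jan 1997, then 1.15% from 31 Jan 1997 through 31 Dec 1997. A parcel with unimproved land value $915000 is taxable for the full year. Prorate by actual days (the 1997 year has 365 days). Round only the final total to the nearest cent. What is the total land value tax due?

1 Jan – 30 Jan 1997: 30 days at 2.95% → $915000 × 2.95% × 30/365 = $2218.5616
31 Jan – 31 Dec 1997: 335 days at 1.15% → $915000 × 1.15% × 335/365 = $9657.6370
Total = $11876.1986

$11876.20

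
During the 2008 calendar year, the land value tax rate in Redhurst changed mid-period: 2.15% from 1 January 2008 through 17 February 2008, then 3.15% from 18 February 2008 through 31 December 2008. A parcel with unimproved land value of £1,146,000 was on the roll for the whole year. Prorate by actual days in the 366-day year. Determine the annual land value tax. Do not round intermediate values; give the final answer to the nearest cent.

£34,596.05

1 January – 17 February 2008: 48 days at 2.15% → £1,146,000 × 2.15% × 48/366 = £3,231.3443
18 February – 31 December 2008: 318 days at 3.15% → £1,146,000 × 3.15% × 318/366 = £31,364.7049
Total = £34,596.0492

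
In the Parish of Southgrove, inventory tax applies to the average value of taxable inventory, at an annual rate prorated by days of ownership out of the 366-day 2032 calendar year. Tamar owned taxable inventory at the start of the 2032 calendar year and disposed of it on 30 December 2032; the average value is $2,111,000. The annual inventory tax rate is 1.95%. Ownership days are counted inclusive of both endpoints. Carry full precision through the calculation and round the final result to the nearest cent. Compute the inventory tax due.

$41,052.03

Days held (1 January – 30 December 2032): 365 out of 366
Tax = $2,111,000 × 1.95% × 365/366 = $41,052.0287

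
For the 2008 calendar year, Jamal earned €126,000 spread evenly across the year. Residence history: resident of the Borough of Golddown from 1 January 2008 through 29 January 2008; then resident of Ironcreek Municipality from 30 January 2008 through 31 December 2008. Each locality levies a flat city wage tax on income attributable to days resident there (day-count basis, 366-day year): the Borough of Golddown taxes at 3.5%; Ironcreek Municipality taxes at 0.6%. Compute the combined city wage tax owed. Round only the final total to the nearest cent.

The Borough of Golddown, 1 January – 29 January 2008: 29 days → €126,000 × 3.5% × 29/366 = €349.4262
Ironcreek Municipality, 30 January – 31 December 2008: 337 days → €126,000 × 0.6% × 337/366 = €696.0984
Total = €1,045.5246

€1,045.52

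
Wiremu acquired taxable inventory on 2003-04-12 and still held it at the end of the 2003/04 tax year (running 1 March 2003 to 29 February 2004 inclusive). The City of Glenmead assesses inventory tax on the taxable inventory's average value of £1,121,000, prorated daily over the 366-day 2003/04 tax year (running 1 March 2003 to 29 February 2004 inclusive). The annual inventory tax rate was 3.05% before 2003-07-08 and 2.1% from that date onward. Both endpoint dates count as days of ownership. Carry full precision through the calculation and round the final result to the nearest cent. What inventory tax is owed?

2003-04-12 to 2003-07-07: 87 days at 3.05% → £1,121,000 × 3.05% × 87/366 = £8,127.2500
2003-07-08 to 2004-02-29: 237 days at 2.1% → £1,121,000 × 2.1% × 237/366 = £15,243.7623
Total = £23,371.0123

£23,371.01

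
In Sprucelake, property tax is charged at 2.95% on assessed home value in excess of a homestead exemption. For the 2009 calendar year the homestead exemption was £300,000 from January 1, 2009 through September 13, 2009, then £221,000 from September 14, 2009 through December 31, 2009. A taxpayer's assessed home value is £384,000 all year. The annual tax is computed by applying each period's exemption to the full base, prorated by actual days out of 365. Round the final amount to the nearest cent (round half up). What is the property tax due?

£3,173.96

January 1 – September 13, 2009: 256 days, exemption £300,000 → (£384,000 − £300,000) × 2.95% × 256/365 = £1,737.9945
September 14 – December 31, 2009: 109 days, exemption £221,000 → (£384,000 − £221,000) × 2.95% × 109/365 = £1,435.9630
Total = £3,173.9575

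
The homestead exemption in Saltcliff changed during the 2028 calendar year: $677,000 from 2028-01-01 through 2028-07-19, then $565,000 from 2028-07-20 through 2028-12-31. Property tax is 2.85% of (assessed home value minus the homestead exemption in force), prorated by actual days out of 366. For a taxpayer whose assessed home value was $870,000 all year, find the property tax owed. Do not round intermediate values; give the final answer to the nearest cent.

$6,939.52

2028-01-01 to 2028-07-19: 201 days, exemption $677,000 → ($870,000 − $677,000) × 2.85% × 201/366 = $3,020.7664
2028-07-20 to 2028-12-31: 165 days, exemption $565,000 → ($870,000 − $565,000) × 2.85% × 165/366 = $3,918.7500
Total = $6,939.5164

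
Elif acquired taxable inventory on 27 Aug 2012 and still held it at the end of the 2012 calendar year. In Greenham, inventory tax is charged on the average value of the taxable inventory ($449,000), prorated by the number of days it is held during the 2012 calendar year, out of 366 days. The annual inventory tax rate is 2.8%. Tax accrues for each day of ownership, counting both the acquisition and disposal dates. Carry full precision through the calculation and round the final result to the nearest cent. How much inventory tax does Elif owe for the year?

Days held (27 Aug – 31 Dec 2012): 127 out of 366
Tax = $449,000 × 2.8% × 127/366 = $4,362.4153

$4,362.42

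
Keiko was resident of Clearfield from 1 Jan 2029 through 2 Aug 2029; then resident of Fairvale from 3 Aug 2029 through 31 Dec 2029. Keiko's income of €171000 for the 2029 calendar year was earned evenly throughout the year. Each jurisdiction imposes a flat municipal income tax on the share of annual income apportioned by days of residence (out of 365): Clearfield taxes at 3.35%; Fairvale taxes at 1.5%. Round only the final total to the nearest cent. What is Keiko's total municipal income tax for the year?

Clearfield, 1 Jan – 2 Aug 2029: 214 days → €171000 × 3.35% × 214/365 = €3358.6274
Fairvale, 3 Aug – 31 Dec 2029: 151 days → €171000 × 1.5% × 151/365 = €1061.1370
Total = €4419.7644

€4419.76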